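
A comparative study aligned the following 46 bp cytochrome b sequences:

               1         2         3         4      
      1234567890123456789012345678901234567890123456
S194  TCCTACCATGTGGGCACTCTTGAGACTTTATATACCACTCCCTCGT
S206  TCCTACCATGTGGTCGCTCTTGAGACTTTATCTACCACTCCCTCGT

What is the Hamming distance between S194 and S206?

3

Mismatches occur at site 14 (G↔T), site 16 (A↔G), site 32 (A↔C).
That gives 3 mismatches out of 46 aligned sites, so the Hamming distance is 3.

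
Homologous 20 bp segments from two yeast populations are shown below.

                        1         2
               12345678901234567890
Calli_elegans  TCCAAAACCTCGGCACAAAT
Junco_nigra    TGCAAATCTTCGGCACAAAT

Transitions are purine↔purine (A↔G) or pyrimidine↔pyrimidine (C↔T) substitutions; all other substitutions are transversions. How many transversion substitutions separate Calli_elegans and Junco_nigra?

Differing sites — 2:C/G (Tv); 7:A/T (Tv); 9:C/T (Ti).
Of the 3 differences, 1 transition and 2 transversions, so the answer is 2.

2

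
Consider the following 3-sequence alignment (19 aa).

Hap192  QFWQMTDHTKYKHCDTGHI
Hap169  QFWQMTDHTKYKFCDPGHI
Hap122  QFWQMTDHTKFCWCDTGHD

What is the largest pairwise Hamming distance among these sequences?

Pairwise Hamming distances:
  Hap192 vs Hap169: 2
  Hap192 vs Hap122: 4
  Hap169 vs Hap122: 5
The largest is 5, between Hap169 and Hap122.

5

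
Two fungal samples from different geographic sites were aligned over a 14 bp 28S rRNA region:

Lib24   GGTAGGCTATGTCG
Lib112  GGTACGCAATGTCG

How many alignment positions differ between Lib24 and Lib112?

2

The sequences differ at positions 5 (G/C), 8 (T/A).
That gives 2 mismatches out of 14 aligned sites, so the Hamming distance is 2.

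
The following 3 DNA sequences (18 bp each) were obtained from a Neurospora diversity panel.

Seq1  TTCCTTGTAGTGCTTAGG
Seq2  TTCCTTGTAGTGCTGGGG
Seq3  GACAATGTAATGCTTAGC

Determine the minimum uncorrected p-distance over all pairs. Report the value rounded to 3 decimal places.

Pairwise Hamming distances:
  Seq1 vs Seq2: 2
  Seq1 vs Seq3: 6
  Seq2 vs Seq3: 8
The smallest is 2 mismatches, between Seq1 and Seq2; p = 2/18 = 0.111.

0.111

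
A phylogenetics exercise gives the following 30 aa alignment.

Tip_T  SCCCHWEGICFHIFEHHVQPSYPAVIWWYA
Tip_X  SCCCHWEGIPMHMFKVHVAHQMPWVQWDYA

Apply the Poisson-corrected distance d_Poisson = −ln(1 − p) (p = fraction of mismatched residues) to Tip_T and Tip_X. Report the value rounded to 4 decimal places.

The sequences differ at positions 10 (C/P), 11 (F/M), 13 (I/M), 15 (E/K), 16 (H/V), 19 (Q/A), 20 (P/H), 21 (S/Q), 22 (Y/M), 24 (A/W), 26 (I/Q), 28 (W/D).
p = 12/30 = 0.400000.
d = −ln(1 − 0.400000) = −ln(0.600000) = 0.5108.

0.5108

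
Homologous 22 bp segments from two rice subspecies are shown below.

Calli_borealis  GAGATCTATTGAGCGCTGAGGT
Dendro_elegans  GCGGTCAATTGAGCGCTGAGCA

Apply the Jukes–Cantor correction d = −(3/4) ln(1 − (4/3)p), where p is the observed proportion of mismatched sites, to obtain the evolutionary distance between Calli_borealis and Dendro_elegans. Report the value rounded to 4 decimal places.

0.2708

Differing sites — 2:A/C; 4:A/G; 7:T/A; 21:G/C; 22:T/A.
p = 5/22 = 0.227273.
d = −0.75 · ln(1 − (4/3)·0.227273) = −0.75 · ln(0.696969) = −0.75 · (-0.361014) = 0.2708.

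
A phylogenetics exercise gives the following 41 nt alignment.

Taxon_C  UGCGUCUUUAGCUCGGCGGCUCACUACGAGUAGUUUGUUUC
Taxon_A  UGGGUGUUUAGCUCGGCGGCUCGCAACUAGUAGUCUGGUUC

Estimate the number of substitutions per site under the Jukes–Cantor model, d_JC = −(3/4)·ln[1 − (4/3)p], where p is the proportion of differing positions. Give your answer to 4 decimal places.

0.1937

Differing sites — 3:C/G; 6:C/G; 23:A/G; 25:U/A; 28:G/U; 35:U/C; 38:U/G.
p = 7/41 = 0.170732.
d = −0.75 · ln(1 − (4/3)·0.170732) = −0.75 · ln(0.772357) = −0.75 · (-0.258308) = 0.1937.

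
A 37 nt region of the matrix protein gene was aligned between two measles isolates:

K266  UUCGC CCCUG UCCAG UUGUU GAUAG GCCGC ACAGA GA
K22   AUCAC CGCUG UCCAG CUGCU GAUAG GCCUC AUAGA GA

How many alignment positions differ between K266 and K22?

7

Mismatches occur at site 1 (U/A), site 4 (G/A), site 7 (C/G), site 16 (U/C), site 19 (U/C), site 29 (G/U), site 32 (C/U).
That gives 7 mismatches out of 37 aligned sites, so the Hamming distance is 7.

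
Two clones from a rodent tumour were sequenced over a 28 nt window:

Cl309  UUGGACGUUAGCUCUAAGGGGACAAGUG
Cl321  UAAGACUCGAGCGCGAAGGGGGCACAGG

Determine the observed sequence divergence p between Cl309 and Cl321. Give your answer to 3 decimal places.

Differing sites — 2:U/A; 3:G/A; 7:G/U; 8:U/C; 9:U/G; 13:U/G; 15:U/G; 22:A/G; 25:A/C; 26:G/A; 27:U/G.
There are 11 differences over 28 sites, so p = 11/28 = 0.393.

0.393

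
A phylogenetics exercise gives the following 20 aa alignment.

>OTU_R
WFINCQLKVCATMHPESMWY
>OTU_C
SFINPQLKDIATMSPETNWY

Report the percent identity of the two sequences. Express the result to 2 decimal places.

Mismatches occur at site 1 (W/S), site 5 (C/P), site 9 (V/D), site 10 (C/I), site 14 (H/S), site 17 (S/T), site 18 (M/N).
13 of the 20 sites match, so the percent identity is 13/20 × 100 = 65.00%.

65.00%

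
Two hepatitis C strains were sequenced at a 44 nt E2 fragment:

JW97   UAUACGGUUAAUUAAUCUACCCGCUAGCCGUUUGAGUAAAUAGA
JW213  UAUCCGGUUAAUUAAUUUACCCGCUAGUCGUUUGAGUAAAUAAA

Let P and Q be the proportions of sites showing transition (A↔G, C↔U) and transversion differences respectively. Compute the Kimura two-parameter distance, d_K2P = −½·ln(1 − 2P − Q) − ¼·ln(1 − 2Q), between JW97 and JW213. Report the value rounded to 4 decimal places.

Differing sites — 4:A/C (Tv); 17:C/U (Ti); 28:C/U (Ti); 43:G/A (Ti).
Of the 4 differences, 3 transitions and 1 transversion over 44 sites: P = 3/44 = 0.068182, Q = 1/44 = 0.022727.
d = −0.5·ln(0.840909) − 0.25·ln(0.954546) = −0.5·(-0.173272) − 0.25·(-0.046519) = 0.0983.

0.0983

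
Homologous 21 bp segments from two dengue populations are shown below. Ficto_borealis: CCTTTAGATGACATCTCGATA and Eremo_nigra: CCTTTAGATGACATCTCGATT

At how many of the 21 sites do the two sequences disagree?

Differing sites — 21:A/T.
That gives 1 mismatch out of 21 aligned sites, so the Hamming distance is 1.

1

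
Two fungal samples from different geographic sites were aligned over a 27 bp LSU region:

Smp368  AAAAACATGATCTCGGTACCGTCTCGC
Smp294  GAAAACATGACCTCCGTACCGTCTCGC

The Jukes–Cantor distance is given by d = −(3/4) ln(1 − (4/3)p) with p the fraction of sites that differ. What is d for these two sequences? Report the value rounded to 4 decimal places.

The sequences differ at positions 1 (A/G), 11 (T/C), 15 (G/C).
p = 3/27 = 0.111111.
d = −0.75 · ln(1 − (4/3)·0.111111) = −0.75 · ln(0.851852) = −0.75 · (-0.160342) = 0.1203.

0.1203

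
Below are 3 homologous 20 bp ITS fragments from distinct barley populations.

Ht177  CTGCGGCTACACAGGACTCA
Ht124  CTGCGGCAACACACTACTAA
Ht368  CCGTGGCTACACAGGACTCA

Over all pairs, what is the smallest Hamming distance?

2

Pairwise Hamming distances:
  Ht177 vs Ht124: 4
  Ht177 vs Ht368: 2
  Ht124 vs Ht368: 6
The smallest is 2, between Ht177 and Ht368.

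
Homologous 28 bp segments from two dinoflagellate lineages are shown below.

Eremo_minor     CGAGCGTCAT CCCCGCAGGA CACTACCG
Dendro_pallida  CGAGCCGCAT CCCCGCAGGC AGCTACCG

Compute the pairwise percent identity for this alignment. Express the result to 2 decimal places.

82.14%

Mismatches occur at site 6 (G→C), site 7 (T→G), site 20 (A→C), site 21 (C→A), site 22 (A→G).
23 of the 28 sites match, so the percent identity is 23/28 × 100 = 82.14%.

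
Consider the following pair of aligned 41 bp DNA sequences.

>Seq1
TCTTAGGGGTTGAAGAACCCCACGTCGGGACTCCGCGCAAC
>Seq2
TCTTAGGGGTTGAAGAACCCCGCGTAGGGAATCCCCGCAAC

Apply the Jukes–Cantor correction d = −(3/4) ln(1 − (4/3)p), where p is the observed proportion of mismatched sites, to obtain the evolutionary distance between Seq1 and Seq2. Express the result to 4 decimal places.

Mismatches occur at site 22 (A→G), site 26 (C→A), site 31 (C→A), site 35 (G→C).
p = 4/41 = 0.097561.
d = −0.75 · ln(1 − (4/3)·0.097561) = −0.75 · ln(0.869919) = −0.75 · (-0.139355) = 0.1045.

0.1045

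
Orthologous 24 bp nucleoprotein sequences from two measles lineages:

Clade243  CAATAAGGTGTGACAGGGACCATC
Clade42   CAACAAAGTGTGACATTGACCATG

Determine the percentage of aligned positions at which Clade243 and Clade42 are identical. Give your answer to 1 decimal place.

79.2%

Mismatches occur at site 4 (T↔C), site 7 (G↔A), site 16 (G↔T), site 17 (G↔T), site 24 (C↔G).
19 of the 24 sites match, so the percent identity is 19/24 × 100 = 79.2%.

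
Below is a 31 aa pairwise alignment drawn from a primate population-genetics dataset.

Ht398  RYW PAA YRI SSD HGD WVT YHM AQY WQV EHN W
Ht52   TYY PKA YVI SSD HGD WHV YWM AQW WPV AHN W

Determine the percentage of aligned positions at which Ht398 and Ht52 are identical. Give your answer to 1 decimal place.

Differing sites — 1:R/T; 3:W/Y; 5:A/K; 8:R/V; 17:V/H; 18:T/V; 20:H/W; 24:Y/W; 26:Q/P; 28:E/A.
21 of the 31 sites match, so the percent identity is 21/31 × 100 = 67.7%.

67.7%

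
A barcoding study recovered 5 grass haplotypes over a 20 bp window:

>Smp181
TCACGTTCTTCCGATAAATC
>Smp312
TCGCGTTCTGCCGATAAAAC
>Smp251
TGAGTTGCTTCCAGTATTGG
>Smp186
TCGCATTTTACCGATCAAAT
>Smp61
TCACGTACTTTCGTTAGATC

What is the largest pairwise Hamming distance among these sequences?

Pairwise Hamming distances:
  Smp181 vs Smp312: 3
  Smp181 vs Smp251: 10
  Smp181 vs Smp186: 7
  Smp181 vs Smp61: 4
  Smp312 vs Smp251: 12
  Smp312 vs Smp186: 5
  Smp312 vs Smp61: 7
  Smp251 vs Smp186: 14
  Smp251 vs Smp61: 11
  Smp186 vs Smp61: 11
The largest is 14, between Smp251 and Smp186.

14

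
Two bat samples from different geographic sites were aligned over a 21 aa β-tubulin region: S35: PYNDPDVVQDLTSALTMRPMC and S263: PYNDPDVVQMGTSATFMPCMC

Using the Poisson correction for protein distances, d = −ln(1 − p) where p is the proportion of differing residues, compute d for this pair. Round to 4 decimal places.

Differing sites — 10:D/M; 11:L/G; 15:L/T; 16:T/F; 18:R/P; 19:P/C.
p = 6/21 = 0.285714.
d = −ln(1 − 0.285714) = −ln(0.714286) = 0.3365.

0.3365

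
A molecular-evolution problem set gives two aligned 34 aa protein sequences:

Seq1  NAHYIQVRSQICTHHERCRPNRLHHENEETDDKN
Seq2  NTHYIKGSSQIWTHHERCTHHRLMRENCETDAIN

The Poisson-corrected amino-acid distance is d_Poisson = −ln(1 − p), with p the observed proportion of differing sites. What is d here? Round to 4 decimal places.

0.4818

The sequences differ at positions 2 (A/T), 6 (Q/K), 7 (V/G), 8 (R/S), 12 (C/W), 19 (R/T), 20 (P/H), 21 (N/H), 24 (H/M), 25 (H/R), 28 (E/C), 32 (D/A), 33 (K/I).
p = 13/34 = 0.382353.
d = −ln(1 − 0.382353) = −ln(0.617647) = 0.4818.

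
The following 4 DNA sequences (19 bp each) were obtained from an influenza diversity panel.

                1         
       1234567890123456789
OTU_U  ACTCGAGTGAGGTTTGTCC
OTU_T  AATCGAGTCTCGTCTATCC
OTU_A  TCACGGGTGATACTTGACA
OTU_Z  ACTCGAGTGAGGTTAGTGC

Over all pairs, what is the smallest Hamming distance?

2

Pairwise Hamming distances:
  OTU_U vs OTU_T: 6
  OTU_U vs OTU_A: 8
  OTU_U vs OTU_Z: 2
  OTU_T vs OTU_A: 13
  OTU_T vs OTU_Z: 8
  OTU_A vs OTU_Z: 10
The smallest is 2, between OTU_U and OTU_Z.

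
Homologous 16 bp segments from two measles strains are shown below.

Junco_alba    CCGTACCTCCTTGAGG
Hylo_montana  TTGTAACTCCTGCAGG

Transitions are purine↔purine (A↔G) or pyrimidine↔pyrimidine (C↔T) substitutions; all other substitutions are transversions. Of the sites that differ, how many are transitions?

The sequences differ at positions 1 (C/T, transition), 2 (C/T, transition), 6 (C/A, transversion), 12 (T/G, transversion), 13 (G/C, transversion).
Of the 5 differences, 2 transitions and 3 transversions, so the answer is 2.

2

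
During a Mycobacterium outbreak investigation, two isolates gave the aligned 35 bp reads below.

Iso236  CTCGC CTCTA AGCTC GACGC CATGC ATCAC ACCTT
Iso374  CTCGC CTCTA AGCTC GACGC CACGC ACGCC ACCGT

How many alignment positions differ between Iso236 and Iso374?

5

The sequences differ at positions 23 (T/C), 27 (T/C), 28 (C/G), 29 (A/C), 34 (T/G).
That gives 5 mismatches out of 35 aligned sites, so the Hamming distance is 5.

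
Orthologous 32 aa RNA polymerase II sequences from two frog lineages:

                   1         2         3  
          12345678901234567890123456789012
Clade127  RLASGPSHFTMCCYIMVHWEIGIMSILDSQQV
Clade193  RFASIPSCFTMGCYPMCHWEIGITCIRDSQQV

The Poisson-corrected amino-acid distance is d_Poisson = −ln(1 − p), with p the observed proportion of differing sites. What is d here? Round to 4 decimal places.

Differing sites — 2:L/F; 5:G/I; 8:H/C; 12:C/G; 15:I/P; 17:V/C; 24:M/T; 25:S/C; 27:L/R.
p = 9/32 = 0.281250.
d = −ln(1 − 0.281250) = −ln(0.718750) = 0.3302.

0.3302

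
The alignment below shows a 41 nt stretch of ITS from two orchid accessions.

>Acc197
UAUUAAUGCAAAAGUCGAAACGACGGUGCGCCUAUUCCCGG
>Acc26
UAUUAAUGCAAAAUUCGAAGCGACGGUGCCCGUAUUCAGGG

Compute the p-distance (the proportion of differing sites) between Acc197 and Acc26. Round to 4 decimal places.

0.1463

Differing sites — 14:G/U; 20:A/G; 30:G/C; 32:C/G; 38:C/A; 39:C/G.
There are 6 differences over 41 sites, so p = 6/41 = 0.1463.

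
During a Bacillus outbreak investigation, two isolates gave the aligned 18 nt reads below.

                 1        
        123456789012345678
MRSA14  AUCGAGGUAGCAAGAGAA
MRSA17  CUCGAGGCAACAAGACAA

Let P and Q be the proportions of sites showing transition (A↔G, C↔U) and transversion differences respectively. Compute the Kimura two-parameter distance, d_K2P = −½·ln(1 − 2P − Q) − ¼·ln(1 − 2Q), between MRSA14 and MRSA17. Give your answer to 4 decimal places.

0.2656

The sequences differ at positions 1 (A/C, transversion), 8 (U/C, transition), 10 (G/A, transition), 16 (G/C, transversion).
Of the 4 differences, 2 transitions and 2 transversions over 18 sites: P = 2/18 = 0.111111, Q = 2/18 = 0.111111.
d = −0.5·ln(0.666667) − 0.25·ln(0.777778) = −0.5·(-0.405465) − 0.25·(-0.251314) = 0.2656.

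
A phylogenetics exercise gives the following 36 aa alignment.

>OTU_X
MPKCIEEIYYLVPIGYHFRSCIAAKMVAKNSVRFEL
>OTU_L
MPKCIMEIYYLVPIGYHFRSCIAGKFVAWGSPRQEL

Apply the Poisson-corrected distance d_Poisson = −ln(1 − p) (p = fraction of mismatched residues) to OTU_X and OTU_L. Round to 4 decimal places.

Differing sites — 6:E/M; 24:A/G; 26:M/F; 29:K/W; 30:N/G; 32:V/P; 34:F/Q.
p = 7/36 = 0.194444.
d = −ln(1 − 0.194444) = −ln(0.805556) = 0.2162.

0.2162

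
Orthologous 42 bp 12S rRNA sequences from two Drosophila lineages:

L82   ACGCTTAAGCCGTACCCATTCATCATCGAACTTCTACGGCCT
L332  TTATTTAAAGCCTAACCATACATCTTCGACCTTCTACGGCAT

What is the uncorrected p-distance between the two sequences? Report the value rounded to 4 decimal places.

0.2857

The sequences differ at positions 1 (A/T), 2 (C/T), 3 (G/A), 4 (C/T), 9 (G/A), 10 (C/G), 12 (G/C), 15 (C/A), 20 (T/A), 25 (A/T), 30 (A/C), 41 (C/A).
There are 12 differences over 42 sites, so p = 12/42 = 0.2857.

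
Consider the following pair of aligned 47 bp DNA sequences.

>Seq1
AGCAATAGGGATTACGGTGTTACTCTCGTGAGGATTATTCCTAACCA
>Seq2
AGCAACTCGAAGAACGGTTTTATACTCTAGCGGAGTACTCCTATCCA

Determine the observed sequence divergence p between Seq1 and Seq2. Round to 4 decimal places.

Differing sites — 6:T/C; 7:A/T; 8:G/C; 10:G/A; 12:T/G; 13:T/A; 19:G/T; 23:C/T; 24:T/A; 28:G/T; 29:T/A; 31:A/C; 35:T/G; 38:T/C; 44:A/T.
There are 15 differences over 47 sites, so p = 15/47 = 0.3191.

0.3191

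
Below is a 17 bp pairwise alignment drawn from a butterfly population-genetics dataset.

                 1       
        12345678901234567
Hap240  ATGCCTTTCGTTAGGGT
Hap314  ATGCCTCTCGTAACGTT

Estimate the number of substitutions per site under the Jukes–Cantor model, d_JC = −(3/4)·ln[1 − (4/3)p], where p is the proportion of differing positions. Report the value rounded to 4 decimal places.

Differing sites — 7:T/C; 12:T/A; 14:G/C; 16:G/T.
p = 4/17 = 0.235294.
d = −0.75 · ln(1 − (4/3)·0.235294) = −0.75 · ln(0.686275) = −0.75 · (-0.376477) = 0.2824.

0.2824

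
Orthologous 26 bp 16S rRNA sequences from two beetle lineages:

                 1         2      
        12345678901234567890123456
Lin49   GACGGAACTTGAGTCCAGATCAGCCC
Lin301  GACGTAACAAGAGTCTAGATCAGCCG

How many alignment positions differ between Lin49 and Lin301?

Differing sites — 5:G/T; 9:T/A; 10:T/A; 16:C/T; 26:C/G.
That gives 5 mismatches out of 26 aligned sites, so the Hamming distance is 5.

5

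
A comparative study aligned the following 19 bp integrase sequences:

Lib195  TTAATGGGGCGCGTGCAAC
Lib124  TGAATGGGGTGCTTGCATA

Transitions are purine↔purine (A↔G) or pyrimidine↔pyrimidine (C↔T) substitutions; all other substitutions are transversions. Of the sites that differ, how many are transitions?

1

Differing sites — 2:T/G (Tv); 10:C/T (Ti); 13:G/T (Tv); 18:A/T (Tv); 19:C/A (Tv).
Of the 5 differences, 1 transition and 4 transversions, so the answer is 1.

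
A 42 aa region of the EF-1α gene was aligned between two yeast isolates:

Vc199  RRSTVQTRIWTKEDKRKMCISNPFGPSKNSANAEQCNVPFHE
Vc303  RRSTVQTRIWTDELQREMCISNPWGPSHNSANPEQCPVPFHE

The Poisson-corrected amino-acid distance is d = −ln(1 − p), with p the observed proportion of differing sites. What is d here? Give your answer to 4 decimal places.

0.2113

Mismatches occur at site 12 (K→D), site 14 (D→L), site 15 (K→Q), site 17 (K→E), site 24 (F→W), site 28 (K→H), site 33 (A→P), site 37 (N→P).
p = 8/42 = 0.190476.
d = −ln(1 − 0.190476) = −ln(0.809524) = 0.2113.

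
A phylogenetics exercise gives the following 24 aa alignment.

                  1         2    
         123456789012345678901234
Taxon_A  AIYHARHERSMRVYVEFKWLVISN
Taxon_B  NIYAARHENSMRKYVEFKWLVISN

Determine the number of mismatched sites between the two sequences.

4

Mismatches occur at site 1 (A↔N), site 4 (H↔A), site 9 (R↔N), site 13 (V↔K).
That gives 4 mismatches out of 24 aligned sites, so the Hamming distance is 4.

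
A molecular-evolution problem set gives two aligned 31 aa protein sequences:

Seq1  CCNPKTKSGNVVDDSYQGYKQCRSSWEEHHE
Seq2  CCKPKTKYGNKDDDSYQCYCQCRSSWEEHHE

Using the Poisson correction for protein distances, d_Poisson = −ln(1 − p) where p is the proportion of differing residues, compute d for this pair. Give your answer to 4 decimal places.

Mismatches occur at site 3 (N/K), site 8 (S/Y), site 11 (V/K), site 12 (V/D), site 18 (G/C), site 20 (K/C).
p = 6/31 = 0.193548.
d = −ln(1 − 0.193548) = −ln(0.806452) = 0.2151.

0.2151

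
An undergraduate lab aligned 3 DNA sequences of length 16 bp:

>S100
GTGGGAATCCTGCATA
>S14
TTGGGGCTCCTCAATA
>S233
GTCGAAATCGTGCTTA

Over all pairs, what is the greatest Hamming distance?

9

Pairwise Hamming distances:
  S100 vs S14: 5
  S100 vs S233: 4
  S14 vs S233: 9
The largest is 9, between S14 and S233.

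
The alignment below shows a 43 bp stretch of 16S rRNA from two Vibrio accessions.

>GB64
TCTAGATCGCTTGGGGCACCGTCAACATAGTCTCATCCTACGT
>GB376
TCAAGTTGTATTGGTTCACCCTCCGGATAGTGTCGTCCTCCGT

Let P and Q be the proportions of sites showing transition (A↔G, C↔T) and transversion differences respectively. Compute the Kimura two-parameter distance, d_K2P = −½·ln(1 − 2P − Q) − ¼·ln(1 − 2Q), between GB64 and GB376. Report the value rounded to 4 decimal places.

0.4369

The sequences differ at positions 3 (T/A, transversion), 6 (A/T, transversion), 8 (C/G, transversion), 9 (G/T, transversion), 10 (C/A, transversion), 15 (G/T, transversion), 16 (G/T, transversion), 21 (G/C, transversion), 24 (A/C, transversion), 25 (A/G, transition), 26 (C/G, transversion), 32 (C/G, transversion), 35 (A/G, transition), 40 (A/C, transversion).
Of the 14 differences, 2 transitions and 12 transversions over 43 sites: P = 2/43 = 0.046512, Q = 12/43 = 0.279070.
d = −0.5·ln(0.627906) − 0.25·ln(0.441860) = −0.5·(-0.465365) − 0.25·(-0.816762) = 0.4369.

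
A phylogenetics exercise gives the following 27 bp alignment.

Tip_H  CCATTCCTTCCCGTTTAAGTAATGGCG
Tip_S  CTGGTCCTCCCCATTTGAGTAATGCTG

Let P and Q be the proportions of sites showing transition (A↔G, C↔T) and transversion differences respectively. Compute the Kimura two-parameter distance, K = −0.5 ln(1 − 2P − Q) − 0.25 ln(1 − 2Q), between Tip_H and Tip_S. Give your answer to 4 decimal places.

Differing sites — 2:C/T (Ti); 3:A/G (Ti); 4:T/G (Tv); 9:T/C (Ti); 13:G/A (Ti); 17:A/G (Ti); 25:G/C (Tv); 26:C/T (Ti).
Of the 8 differences, 6 transitions and 2 transversions over 27 sites: P = 6/27 = 0.222222, Q = 2/27 = 0.074074.
d = −0.5·ln(0.481482) − 0.25·ln(0.851852) = −0.5·(-0.730886) − 0.25·(-0.160342) = 0.4055.

0.4055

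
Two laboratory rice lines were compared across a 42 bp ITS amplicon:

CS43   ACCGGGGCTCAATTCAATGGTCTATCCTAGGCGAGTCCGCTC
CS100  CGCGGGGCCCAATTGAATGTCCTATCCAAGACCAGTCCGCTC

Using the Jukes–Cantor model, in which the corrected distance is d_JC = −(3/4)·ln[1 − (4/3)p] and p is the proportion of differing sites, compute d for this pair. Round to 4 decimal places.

0.2524

The sequences differ at positions 1 (A/C), 2 (C/G), 9 (T/C), 15 (C/G), 20 (G/T), 21 (T/C), 28 (T/A), 31 (G/A), 33 (G/C).
p = 9/42 = 0.214286.
d = −0.75 · ln(1 − (4/3)·0.214286) = −0.75 · ln(0.714285) = −0.75 · (-0.336473) = 0.2524.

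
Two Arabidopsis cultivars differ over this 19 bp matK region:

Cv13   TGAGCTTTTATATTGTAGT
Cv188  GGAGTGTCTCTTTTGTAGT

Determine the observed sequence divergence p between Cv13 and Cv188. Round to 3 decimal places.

0.316

Differing sites — 1:T/G; 5:C/T; 6:T/G; 8:T/C; 10:A/C; 12:A/T.
There are 6 differences over 19 sites, so p = 6/19 = 0.316.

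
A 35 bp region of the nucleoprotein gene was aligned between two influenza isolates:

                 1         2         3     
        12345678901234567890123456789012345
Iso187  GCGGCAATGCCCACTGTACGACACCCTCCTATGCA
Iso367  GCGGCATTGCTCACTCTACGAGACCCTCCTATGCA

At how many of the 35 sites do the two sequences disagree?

4

The sequences differ at positions 7 (A/T), 11 (C/T), 16 (G/C), 22 (C/G).
That gives 4 mismatches out of 35 aligned sites, so the Hamming distance is 4.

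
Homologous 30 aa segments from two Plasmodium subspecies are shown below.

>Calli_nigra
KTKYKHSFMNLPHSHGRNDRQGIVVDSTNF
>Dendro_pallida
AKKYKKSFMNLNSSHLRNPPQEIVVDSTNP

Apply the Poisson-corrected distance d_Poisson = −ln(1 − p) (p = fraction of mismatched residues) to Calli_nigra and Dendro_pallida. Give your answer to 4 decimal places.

0.4055

Mismatches occur at site 1 (K→A), site 2 (T→K), site 6 (H→K), site 12 (P→N), site 13 (H→S), site 16 (G→L), site 19 (D→P), site 20 (R→P), site 22 (G→E), site 30 (F→P).
p = 10/30 = 0.333333.
d = −ln(1 − 0.333333) = −ln(0.666667) = 0.4055.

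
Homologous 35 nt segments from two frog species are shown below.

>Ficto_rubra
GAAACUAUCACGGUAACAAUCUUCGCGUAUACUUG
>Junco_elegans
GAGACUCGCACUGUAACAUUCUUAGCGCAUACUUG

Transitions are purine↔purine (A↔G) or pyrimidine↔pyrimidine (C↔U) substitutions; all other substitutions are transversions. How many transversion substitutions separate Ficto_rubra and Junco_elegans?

Mismatches occur at site 3 (A→G, transition), site 7 (A→C, transversion), site 8 (U→G, transversion), site 12 (G→U, transversion), site 19 (A→U, transversion), site 24 (C→A, transversion), site 28 (U→C, transition).
Of the 7 differences, 2 transitions and 5 transversions, so the answer is 5.

5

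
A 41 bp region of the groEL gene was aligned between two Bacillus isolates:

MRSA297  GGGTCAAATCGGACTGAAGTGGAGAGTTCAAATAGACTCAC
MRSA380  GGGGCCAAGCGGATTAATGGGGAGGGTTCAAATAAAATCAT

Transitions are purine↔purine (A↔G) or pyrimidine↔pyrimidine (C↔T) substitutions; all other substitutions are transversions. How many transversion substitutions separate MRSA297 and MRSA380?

6

The sequences differ at positions 4 (T/G, transversion), 6 (A/C, transversion), 9 (T/G, transversion), 14 (C/T, transition), 16 (G/A, transition), 18 (A/T, transversion), 20 (T/G, transversion), 25 (A/G, transition), 35 (G/A, transition), 37 (C/A, transversion), 41 (C/T, transition).
Of the 11 differences, 5 transitions and 6 transversions, so the answer is 6.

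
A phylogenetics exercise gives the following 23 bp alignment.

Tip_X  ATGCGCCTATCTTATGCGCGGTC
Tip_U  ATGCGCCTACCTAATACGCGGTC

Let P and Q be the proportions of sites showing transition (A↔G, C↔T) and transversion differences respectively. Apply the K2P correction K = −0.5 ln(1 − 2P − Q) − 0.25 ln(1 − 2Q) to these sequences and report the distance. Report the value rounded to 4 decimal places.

0.1453

Mismatches occur at site 10 (T/C, transition), site 13 (T/A, transversion), site 16 (G/A, transition).
Of the 3 differences, 2 transitions and 1 transversion over 23 sites: P = 2/23 = 0.086957, Q = 1/23 = 0.043478.
d = −0.5·ln(0.782608) − 0.25·ln(0.913044) = −0.5·(-0.245123) − 0.25·(-0.090971) = 0.1453.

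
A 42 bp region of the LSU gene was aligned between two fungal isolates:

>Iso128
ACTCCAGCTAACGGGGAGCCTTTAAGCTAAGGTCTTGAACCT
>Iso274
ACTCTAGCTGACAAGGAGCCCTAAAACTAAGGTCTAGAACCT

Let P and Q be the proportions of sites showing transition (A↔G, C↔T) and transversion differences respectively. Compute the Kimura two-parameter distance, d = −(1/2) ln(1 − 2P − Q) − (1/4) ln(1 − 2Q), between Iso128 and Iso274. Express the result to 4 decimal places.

0.2278

Mismatches occur at site 5 (C→T, transition), site 10 (A→G, transition), site 13 (G→A, transition), site 14 (G→A, transition), site 21 (T→C, transition), site 23 (T→A, transversion), site 26 (G→A, transition), site 36 (T→A, transversion).
Of the 8 differences, 6 transitions and 2 transversions over 42 sites: P = 6/42 = 0.142857, Q = 2/42 = 0.047619.
d = −0.5·ln(0.666667) − 0.25·ln(0.904762) = −0.5·(-0.405465) − 0.25·(-0.100083) = 0.2278.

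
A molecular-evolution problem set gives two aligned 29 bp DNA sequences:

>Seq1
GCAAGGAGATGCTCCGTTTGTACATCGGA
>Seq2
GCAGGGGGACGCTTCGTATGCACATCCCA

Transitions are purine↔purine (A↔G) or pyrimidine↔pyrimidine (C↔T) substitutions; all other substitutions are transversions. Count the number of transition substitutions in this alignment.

5

Differing sites — 4:A/G (Ti); 7:A/G (Ti); 10:T/C (Ti); 14:C/T (Ti); 18:T/A (Tv); 21:T/C (Ti); 27:G/C (Tv); 28:G/C (Tv).
Of the 8 differences, 5 transitions and 3 transversions, so the answer is 5.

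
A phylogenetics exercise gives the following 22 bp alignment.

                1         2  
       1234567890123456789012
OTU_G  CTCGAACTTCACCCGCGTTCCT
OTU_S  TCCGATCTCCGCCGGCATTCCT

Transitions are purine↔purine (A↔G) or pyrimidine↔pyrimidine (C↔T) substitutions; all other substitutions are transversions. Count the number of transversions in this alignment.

The sequences differ at positions 1 (C/T, transition), 2 (T/C, transition), 6 (A/T, transversion), 9 (T/C, transition), 11 (A/G, transition), 14 (C/G, transversion), 17 (G/A, transition).
Of the 7 differences, 5 transitions and 2 transversions, so the answer is 2.

2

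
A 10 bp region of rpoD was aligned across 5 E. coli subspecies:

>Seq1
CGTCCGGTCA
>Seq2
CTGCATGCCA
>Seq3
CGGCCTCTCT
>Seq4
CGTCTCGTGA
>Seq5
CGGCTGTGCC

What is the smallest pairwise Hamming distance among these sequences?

Pairwise Hamming distances:
  Seq1 vs Seq2: 5
  Seq1 vs Seq3: 4
  Seq1 vs Seq4: 3
  Seq1 vs Seq5: 5
  Seq2 vs Seq3: 5
  Seq2 vs Seq4: 6
  Seq2 vs Seq5: 6
  Seq3 vs Seq4: 6
  Seq3 vs Seq5: 5
  Seq4 vs Seq5: 6
The smallest is 3, between Seq1 and Seq4.

3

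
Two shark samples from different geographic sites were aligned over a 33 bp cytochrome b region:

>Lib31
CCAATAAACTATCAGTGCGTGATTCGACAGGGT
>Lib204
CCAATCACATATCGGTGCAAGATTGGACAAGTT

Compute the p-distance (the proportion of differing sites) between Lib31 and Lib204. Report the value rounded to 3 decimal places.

The sequences differ at positions 6 (A/C), 8 (A/C), 9 (C/A), 14 (A/G), 19 (G/A), 20 (T/A), 25 (C/G), 30 (G/A), 32 (G/T).
There are 9 differences over 33 sites, so p = 9/33 = 0.273.

0.273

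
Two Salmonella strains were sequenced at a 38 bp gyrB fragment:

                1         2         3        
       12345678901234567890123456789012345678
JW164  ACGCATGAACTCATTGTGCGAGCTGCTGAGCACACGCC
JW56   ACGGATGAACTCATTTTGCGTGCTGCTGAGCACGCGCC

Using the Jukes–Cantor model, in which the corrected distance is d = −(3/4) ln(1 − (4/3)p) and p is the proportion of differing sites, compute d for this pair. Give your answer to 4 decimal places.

0.1134

The sequences differ at positions 4 (C/G), 16 (G/T), 21 (A/T), 34 (A/G).
p = 4/38 = 0.105263.
d = −0.75 · ln(1 − (4/3)·0.105263) = −0.75 · ln(0.859649) = −0.75 · (-0.151231) = 0.1134.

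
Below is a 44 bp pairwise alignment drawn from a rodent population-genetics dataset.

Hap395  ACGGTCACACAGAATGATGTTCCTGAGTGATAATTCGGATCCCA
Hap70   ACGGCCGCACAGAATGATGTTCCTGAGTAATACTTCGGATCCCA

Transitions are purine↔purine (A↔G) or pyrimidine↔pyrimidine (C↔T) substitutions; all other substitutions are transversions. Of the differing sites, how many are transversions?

1

The sequences differ at positions 5 (T/C, transition), 7 (A/G, transition), 29 (G/A, transition), 33 (A/C, transversion).
Of the 4 differences, 3 transitions and 1 transversion, so the answer is 1.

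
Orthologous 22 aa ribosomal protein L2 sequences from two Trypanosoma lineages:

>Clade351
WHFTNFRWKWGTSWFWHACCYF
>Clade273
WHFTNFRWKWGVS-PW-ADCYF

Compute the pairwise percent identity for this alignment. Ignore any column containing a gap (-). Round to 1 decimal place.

85.0%

Excluding the 2 gap columns leaves 20 comparable sites.
The sequences differ at positions 12 (T/V), 15 (F/P), 19 (C/D).
17 of the 20 comparable sites match, so the percent identity is 17/20 × 100 = 85.0%.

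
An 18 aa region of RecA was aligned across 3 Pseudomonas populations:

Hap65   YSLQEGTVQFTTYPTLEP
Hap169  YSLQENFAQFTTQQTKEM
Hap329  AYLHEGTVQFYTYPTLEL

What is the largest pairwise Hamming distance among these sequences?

11

Pairwise Hamming distances:
  Hap65 vs Hap169: 7
  Hap65 vs Hap329: 5
  Hap169 vs Hap329: 11
The largest is 11, between Hap169 and Hap329.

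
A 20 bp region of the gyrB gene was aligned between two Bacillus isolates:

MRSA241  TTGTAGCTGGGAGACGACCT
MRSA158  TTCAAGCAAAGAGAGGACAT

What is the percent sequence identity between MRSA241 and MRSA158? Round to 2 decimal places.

65.00%

Mismatches occur at site 3 (G↔C), site 4 (T↔A), site 8 (T↔A), site 9 (G↔A), site 10 (G↔A), site 15 (C↔G), site 19 (C↔A).
13 of the 20 sites match, so the percent identity is 13/20 × 100 = 65.00%.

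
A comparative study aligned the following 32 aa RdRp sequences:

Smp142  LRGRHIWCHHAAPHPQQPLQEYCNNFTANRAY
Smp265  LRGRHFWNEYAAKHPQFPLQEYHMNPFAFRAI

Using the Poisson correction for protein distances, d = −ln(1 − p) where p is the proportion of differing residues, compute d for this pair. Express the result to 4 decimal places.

0.4700

Mismatches occur at site 6 (I→F), site 8 (C→N), site 9 (H→E), site 10 (H→Y), site 13 (P→K), site 17 (Q→F), site 23 (C→H), site 24 (N→M), site 26 (F→P), site 27 (T→F), site 29 (N→F), site 32 (Y→I).
p = 12/32 = 0.375000.
d = −ln(1 − 0.375000) = −ln(0.625000) = 0.4700.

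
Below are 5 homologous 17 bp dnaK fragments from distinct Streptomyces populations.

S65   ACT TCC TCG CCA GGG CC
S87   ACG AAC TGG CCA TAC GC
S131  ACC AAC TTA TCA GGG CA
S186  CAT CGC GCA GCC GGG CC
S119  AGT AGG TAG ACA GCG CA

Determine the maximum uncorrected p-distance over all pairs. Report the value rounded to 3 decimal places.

0.824

Pairwise Hamming distances:
  S65 vs S87: 8
  S65 vs S131: 7
  S65 vs S186: 8
  S65 vs S119: 8
  S87 vs S131: 9
  S87 vs S186: 14
  S87 vs S119: 11
  S131 vs S186: 10
  S131 vs S119: 8
  S186 vs S119: 11
The largest is 14 mismatches, between S87 and S186; p = 14/17 = 0.824.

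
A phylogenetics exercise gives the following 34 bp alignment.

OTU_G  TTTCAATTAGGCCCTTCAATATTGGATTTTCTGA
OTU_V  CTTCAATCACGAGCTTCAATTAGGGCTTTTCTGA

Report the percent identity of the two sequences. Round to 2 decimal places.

73.53%

The sequences differ at positions 1 (T/C), 8 (T/C), 10 (G/C), 12 (C/A), 13 (C/G), 21 (A/T), 22 (T/A), 23 (T/G), 26 (A/C).
25 of the 34 sites match, so the percent identity is 25/34 × 100 = 73.53%.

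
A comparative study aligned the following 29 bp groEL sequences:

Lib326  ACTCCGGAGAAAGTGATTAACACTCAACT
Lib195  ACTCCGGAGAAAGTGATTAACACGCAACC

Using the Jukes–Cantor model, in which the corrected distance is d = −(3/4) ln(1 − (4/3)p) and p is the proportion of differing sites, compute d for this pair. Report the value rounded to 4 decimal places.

Mismatches occur at site 24 (T↔G), site 29 (T↔C).
p = 2/29 = 0.068966.
d = −0.75 · ln(1 − (4/3)·0.068966) = −0.75 · ln(0.908045) = −0.75 · (-0.096461) = 0.0723.

0.0723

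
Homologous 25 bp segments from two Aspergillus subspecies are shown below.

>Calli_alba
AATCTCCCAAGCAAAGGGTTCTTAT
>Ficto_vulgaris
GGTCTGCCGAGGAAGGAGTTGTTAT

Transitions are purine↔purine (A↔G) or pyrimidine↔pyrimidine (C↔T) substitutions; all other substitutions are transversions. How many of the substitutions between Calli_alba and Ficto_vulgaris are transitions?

The sequences differ at positions 1 (A/G, transition), 2 (A/G, transition), 6 (C/G, transversion), 9 (A/G, transition), 12 (C/G, transversion), 15 (A/G, transition), 17 (G/A, transition), 21 (C/G, transversion).
Of the 8 differences, 5 transitions and 3 transversions, so the answer is 5.

5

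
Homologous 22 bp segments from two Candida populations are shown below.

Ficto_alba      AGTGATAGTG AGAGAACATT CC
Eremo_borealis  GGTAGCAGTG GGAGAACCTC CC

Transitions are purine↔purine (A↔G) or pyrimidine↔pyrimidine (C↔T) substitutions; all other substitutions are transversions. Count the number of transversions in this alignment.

Mismatches occur at site 1 (A→G, transition), site 4 (G→A, transition), site 5 (A→G, transition), site 6 (T→C, transition), site 11 (A→G, transition), site 18 (A→C, transversion), site 20 (T→C, transition).
Of the 7 differences, 6 transitions and 1 transversion, so the answer is 1.

1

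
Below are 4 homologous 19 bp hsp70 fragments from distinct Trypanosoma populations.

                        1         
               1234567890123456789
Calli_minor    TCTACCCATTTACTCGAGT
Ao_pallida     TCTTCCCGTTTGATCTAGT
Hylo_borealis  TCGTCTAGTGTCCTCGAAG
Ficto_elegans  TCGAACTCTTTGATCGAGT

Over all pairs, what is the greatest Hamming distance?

Pairwise Hamming distances:
  Calli_minor vs Ao_pallida: 5
  Calli_minor vs Hylo_borealis: 9
  Calli_minor vs Ficto_elegans: 6
  Ao_pallida vs Hylo_borealis: 9
  Ao_pallida vs Ficto_elegans: 6
  Hylo_borealis vs Ficto_elegans: 10
The largest is 10, between Hylo_borealis and Ficto_elegans.

10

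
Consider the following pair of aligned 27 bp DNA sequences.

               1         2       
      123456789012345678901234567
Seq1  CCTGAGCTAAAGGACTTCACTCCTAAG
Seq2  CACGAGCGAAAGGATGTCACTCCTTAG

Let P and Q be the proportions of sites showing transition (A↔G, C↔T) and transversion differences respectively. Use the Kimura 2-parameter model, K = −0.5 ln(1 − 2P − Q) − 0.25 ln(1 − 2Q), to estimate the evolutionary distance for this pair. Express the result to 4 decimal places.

The sequences differ at positions 2 (C/A, transversion), 3 (T/C, transition), 8 (T/G, transversion), 15 (C/T, transition), 16 (T/G, transversion), 25 (A/T, transversion).
Of the 6 differences, 2 transitions and 4 transversions over 27 sites: P = 2/27 = 0.074074, Q = 4/27 = 0.148148.
d = −0.5·ln(0.703704) − 0.25·ln(0.703704) = −0.5·(-0.351397) − 0.25·(-0.351397) = 0.2635.

0.2635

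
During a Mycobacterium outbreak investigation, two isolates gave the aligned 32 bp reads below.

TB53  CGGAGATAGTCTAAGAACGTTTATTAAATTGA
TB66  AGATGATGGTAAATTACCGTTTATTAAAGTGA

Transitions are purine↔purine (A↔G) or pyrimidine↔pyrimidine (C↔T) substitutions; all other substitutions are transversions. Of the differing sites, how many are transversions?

8

Mismatches occur at site 1 (C→A, transversion), site 3 (G→A, transition), site 4 (A→T, transversion), site 8 (A→G, transition), site 11 (C→A, transversion), site 12 (T→A, transversion), site 14 (A→T, transversion), site 15 (G→T, transversion), site 17 (A→C, transversion), site 29 (T→G, transversion).
Of the 10 differences, 2 transitions and 8 transversions, so the answer is 8.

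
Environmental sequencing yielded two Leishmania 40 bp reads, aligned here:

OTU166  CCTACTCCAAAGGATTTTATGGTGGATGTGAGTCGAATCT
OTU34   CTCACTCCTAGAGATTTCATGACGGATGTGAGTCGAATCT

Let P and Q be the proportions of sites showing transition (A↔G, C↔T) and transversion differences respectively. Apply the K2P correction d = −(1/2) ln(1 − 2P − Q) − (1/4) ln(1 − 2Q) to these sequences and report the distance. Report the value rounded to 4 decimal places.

The sequences differ at positions 2 (C/T, transition), 3 (T/C, transition), 9 (A/T, transversion), 11 (A/G, transition), 12 (G/A, transition), 18 (T/C, transition), 22 (G/A, transition), 23 (T/C, transition).
Of the 8 differences, 7 transitions and 1 transversion over 40 sites: P = 7/40 = 0.175000, Q = 1/40 = 0.025000.
d = −0.5·ln(0.625000) − 0.25·ln(0.950000) = −0.5·(-0.470004) − 0.25·(-0.051293) = 0.2478.

0.2478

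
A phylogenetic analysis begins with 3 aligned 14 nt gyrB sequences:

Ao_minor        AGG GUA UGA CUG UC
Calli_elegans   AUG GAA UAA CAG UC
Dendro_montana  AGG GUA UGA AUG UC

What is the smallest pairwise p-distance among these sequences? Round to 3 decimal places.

Pairwise Hamming distances:
  Ao_minor vs Calli_elegans: 4
  Ao_minor vs Dendro_montana: 1
  Calli_elegans vs Dendro_montana: 5
The smallest is 1 mismatch, between Ao_minor and Dendro_montana; p = 1/14 = 0.071.

0.071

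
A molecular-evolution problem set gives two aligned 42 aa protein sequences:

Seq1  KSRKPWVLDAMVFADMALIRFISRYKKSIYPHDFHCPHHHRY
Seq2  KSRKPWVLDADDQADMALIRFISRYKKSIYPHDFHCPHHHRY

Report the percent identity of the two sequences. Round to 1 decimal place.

Mismatches occur at site 11 (M/D), site 12 (V/D), site 13 (F/Q).
39 of the 42 sites match, so the percent identity is 39/42 × 100 = 92.9%.

92.9%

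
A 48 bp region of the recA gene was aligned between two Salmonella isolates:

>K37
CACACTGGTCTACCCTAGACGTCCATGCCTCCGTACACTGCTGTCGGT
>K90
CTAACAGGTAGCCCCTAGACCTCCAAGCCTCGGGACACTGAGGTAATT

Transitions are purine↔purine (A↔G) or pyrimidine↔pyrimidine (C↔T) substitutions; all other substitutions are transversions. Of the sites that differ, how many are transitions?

1

The sequences differ at positions 2 (A/T, transversion), 3 (C/A, transversion), 6 (T/A, transversion), 10 (C/A, transversion), 11 (T/G, transversion), 12 (A/C, transversion), 21 (G/C, transversion), 26 (T/A, transversion), 32 (C/G, transversion), 34 (T/G, transversion), 41 (C/A, transversion), 42 (T/G, transversion), 45 (C/A, transversion), 46 (G/A, transition), 47 (G/T, transversion).
Of the 15 differences, 1 transition and 14 transversions, so the answer is 1.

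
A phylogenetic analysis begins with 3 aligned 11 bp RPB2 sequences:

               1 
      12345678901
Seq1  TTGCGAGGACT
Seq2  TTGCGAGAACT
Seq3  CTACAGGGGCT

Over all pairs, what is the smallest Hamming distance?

Pairwise Hamming distances:
  Seq1 vs Seq2: 1
  Seq1 vs Seq3: 5
  Seq2 vs Seq3: 6
The smallest is 1, between Seq1 and Seq2.

1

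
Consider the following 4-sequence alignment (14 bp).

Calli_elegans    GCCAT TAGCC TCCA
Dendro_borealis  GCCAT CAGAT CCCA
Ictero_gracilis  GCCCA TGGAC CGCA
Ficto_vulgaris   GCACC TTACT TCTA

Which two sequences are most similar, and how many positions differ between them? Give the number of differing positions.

Pairwise Hamming distances:
  Calli_elegans vs Dendro_borealis: 4
  Calli_elegans vs Ictero_gracilis: 6
  Calli_elegans vs Ficto_vulgaris: 7
  Dendro_borealis vs Ictero_gracilis: 6
  Dendro_borealis vs Ficto_vulgaris: 9
  Ictero_gracilis vs Ficto_vulgaris: 9
The smallest is 4, between Calli_elegans and Dendro_borealis.

4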